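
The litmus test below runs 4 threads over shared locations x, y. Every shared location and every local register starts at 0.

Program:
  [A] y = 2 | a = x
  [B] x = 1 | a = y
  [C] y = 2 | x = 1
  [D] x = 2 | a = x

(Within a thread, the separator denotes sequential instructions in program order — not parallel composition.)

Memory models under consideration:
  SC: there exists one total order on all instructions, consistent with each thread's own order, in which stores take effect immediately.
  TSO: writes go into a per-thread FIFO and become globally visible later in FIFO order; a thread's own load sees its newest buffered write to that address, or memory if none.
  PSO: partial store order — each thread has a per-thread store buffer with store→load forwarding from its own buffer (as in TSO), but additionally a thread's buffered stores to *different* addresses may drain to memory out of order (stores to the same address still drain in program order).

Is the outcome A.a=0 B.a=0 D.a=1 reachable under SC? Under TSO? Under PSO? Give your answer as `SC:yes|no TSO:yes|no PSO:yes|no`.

outcome vector order: (A.a,B.a,D.a)
under SC → <0 2 1> <0 2 2> <1 0 1> <1 0 2> <1 2 1> <1 2 2> <2 0 1> <2 0 2> <2 2 1> <2 2 2>
under TSO → <0 0 1> <0 0 2> <0 2 1> <0 2 2> <1 0 1> <1 0 2> <1 2 1> <1 2 2> <2 0 1> <2 0 2> <2 2 1> <2 2 2>
under PSO → <0 0 1> <0 0 2> <0 2 1> <0 2 2> <1 0 1> <1 0 2> <1 2 1> <1 2 2> <2 0 1> <2 0 2> <2 2 1> <2 2 2>
target <0 0 1> ∈ {TSO,PSO}

SC:no TSO:yes PSO:yes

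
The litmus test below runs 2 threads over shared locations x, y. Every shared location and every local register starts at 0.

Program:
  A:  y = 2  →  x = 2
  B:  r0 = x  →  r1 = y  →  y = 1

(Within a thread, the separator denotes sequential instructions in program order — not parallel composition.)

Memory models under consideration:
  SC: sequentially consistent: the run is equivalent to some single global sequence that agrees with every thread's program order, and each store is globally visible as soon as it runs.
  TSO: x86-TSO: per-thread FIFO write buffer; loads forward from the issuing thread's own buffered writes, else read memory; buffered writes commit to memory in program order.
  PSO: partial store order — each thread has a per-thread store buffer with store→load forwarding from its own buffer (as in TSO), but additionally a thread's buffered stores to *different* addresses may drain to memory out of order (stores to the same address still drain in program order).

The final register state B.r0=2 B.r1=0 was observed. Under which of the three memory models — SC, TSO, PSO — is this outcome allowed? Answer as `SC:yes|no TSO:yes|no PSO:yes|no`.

outcome vector order: (B.r0,B.r1)
under SC → 0/0, 0/2, 2/2
under TSO → 0/0, 0/2, 2/2
under PSO → 0/0, 0/2, 2/0, 2/2
target 2/0 ∈ {PSO}

SC:no TSO:no PSO:yes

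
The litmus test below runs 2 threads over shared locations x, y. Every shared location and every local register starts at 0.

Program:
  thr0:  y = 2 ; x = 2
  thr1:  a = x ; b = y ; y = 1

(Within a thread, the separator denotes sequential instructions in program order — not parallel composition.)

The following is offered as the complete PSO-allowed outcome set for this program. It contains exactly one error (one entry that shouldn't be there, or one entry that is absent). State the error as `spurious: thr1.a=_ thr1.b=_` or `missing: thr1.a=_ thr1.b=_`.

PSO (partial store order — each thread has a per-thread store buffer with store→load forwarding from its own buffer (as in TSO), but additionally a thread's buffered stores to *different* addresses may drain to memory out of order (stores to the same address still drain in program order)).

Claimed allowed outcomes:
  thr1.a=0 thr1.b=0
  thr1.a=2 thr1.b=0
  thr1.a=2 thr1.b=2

outcome vector order: (thr1.a,thr1.b)
PSO: 4 outcomes — {<0 0> <0 2> <2 0> <2 2>}
PSO∖claimed = {<0 2>}

missing: thr1.a=0 thr1.b=2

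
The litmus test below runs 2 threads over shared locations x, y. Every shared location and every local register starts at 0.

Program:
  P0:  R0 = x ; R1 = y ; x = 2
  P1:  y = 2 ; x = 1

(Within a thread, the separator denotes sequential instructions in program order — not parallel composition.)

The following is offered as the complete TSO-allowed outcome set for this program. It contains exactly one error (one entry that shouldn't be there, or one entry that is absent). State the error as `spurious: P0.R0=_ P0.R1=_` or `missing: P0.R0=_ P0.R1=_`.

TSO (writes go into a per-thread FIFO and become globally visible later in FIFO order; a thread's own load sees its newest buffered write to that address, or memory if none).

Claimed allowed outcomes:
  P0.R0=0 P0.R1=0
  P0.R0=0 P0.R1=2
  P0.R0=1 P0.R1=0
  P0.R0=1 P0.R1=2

outcome vector order: (P0.R0,P0.R1)
TSO: 3 outcomes — {<0 0> <0 2> <1 2>}
claimed∖TSO = {<1 0>}

spurious: P0.R0=1 P0.R1=0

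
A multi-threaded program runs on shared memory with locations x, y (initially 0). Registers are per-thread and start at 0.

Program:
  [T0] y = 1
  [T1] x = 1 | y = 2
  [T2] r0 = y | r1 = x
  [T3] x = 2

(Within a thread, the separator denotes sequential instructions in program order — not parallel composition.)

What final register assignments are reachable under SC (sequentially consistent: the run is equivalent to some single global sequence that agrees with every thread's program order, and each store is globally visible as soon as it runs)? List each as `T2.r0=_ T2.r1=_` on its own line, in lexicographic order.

T2.r0=0 T2.r1=0
T2.r0=0 T2.r1=1
T2.r0=0 T2.r1=2
T2.r0=1 T2.r1=0
T2.r0=1 T2.r1=1
T2.r0=1 T2.r1=2
T2.r0=2 T2.r1=1
T2.r0=2 T2.r1=2

outcome vector order: (T2.r0,T2.r1)
|SC outcomes| = 8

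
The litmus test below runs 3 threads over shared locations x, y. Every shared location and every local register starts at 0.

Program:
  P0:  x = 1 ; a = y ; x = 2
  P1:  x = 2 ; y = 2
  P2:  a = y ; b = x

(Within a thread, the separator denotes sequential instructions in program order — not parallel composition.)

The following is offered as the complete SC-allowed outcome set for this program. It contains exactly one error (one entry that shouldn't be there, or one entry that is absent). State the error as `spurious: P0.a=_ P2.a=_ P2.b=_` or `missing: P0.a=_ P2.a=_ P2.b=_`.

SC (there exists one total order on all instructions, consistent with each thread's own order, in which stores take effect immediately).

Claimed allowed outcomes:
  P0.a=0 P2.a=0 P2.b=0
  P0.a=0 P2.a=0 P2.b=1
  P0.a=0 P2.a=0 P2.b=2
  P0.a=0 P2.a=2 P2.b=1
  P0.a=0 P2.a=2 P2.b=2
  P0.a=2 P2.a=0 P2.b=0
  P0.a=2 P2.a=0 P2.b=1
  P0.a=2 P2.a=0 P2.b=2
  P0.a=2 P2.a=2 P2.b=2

outcome vector order: (P0.a,P2.a,P2.b)
[SC] allowed = {000, 001, 002, 021, 022, 200, 201, 202, 221, 222}
SC∖claimed = {221}

missing: P0.a=2 P2.a=2 P2.b=1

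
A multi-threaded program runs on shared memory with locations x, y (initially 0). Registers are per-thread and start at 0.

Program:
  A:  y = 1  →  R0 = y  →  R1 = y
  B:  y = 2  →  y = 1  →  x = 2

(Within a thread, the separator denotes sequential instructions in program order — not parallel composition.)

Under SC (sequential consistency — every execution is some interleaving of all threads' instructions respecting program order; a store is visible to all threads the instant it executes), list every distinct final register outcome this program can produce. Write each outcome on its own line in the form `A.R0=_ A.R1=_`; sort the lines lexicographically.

A.R0=1 A.R1=1
A.R0=1 A.R1=2
A.R0=2 A.R1=1
A.R0=2 A.R1=2

outcome vector order: (A.R0,A.R1)
|SC outcomes| = 4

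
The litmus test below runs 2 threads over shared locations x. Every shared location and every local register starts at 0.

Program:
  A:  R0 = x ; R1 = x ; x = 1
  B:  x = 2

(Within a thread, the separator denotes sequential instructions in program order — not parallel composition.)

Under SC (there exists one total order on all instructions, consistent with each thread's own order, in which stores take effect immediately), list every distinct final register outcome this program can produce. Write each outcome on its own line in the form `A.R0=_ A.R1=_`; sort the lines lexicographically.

A.R0=0 A.R1=0
A.R0=0 A.R1=2
A.R0=2 A.R1=2

outcome vector order: (A.R0,A.R1)
|SC outcomes| = 3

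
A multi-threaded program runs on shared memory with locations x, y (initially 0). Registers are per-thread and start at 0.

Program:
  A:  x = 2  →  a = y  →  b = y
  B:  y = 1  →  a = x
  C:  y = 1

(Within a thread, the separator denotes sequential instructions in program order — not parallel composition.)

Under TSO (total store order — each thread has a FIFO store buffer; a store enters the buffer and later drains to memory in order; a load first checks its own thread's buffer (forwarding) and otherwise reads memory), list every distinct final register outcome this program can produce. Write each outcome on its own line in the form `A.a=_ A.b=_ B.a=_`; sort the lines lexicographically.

outcome vector order: (A.a,A.b,B.a)
|TSO outcomes| = 6

A.a=0 A.b=0 B.a=0
A.a=0 A.b=0 B.a=2
A.a=0 A.b=1 B.a=0
A.a=0 A.b=1 B.a=2
A.a=1 A.b=1 B.a=0
A.a=1 A.b=1 B.a=2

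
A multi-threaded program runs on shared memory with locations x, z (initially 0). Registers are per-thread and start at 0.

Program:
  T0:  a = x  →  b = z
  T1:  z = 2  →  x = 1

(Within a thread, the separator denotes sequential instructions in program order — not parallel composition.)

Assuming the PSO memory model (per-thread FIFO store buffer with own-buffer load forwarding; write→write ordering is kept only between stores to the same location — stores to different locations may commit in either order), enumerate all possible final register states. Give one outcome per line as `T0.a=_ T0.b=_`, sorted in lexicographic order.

T0.a=0 T0.b=0
T0.a=0 T0.b=2
T0.a=1 T0.b=0
T0.a=1 T0.b=2

outcome vector order: (T0.a,T0.b)
|PSO outcomes| = 4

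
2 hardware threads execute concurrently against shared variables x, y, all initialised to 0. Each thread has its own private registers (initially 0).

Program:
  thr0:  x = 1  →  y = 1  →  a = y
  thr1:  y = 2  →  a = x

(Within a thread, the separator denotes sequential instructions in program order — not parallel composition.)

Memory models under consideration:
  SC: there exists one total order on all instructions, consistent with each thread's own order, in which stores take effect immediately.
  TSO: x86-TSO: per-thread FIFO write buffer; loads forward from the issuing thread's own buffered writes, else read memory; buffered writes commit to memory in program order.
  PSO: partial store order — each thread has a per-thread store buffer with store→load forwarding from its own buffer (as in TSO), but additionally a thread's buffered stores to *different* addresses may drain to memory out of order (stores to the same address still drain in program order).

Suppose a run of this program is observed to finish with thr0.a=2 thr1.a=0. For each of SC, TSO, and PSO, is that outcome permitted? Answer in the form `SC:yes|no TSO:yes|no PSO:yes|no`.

outcome vector order: (thr0.a,thr1.a)
SC (3): 1/0 1/1 2/1
TSO (4): 1/0 1/1 2/0 2/1
PSO (4): 1/0 1/1 2/0 2/1
target 2/0 ∈ {TSO,PSO}

SC:no TSO:yes PSO:yes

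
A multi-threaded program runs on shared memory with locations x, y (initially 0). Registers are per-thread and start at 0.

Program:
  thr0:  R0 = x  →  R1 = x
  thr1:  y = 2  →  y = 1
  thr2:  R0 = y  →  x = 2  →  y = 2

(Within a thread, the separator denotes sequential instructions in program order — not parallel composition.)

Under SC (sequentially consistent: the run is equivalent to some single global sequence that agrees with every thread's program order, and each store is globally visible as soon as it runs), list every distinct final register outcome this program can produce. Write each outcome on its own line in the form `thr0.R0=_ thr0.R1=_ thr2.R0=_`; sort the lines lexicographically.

outcome vector order: (thr0.R0,thr0.R1,thr2.R0)
|SC outcomes| = 9

thr0.R0=0 thr0.R1=0 thr2.R0=0
thr0.R0=0 thr0.R1=0 thr2.R0=1
thr0.R0=0 thr0.R1=0 thr2.R0=2
thr0.R0=0 thr0.R1=2 thr2.R0=0
thr0.R0=0 thr0.R1=2 thr2.R0=1
thr0.R0=0 thr0.R1=2 thr2.R0=2
thr0.R0=2 thr0.R1=2 thr2.R0=0
thr0.R0=2 thr0.R1=2 thr2.R0=1
thr0.R0=2 thr0.R1=2 thr2.R0=2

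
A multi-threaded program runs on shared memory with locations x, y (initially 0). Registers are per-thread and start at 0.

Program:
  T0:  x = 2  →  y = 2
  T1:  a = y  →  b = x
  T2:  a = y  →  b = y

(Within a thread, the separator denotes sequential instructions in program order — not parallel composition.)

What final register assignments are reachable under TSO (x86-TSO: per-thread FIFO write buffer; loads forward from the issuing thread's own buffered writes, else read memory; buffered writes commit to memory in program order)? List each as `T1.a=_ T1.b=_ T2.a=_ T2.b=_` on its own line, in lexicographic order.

outcome vector order: (T1.a,T1.b,T2.a,T2.b)
|TSO outcomes| = 9

T1.a=0 T1.b=0 T2.a=0 T2.b=0
T1.a=0 T1.b=0 T2.a=0 T2.b=2
T1.a=0 T1.b=0 T2.a=2 T2.b=2
T1.a=0 T1.b=2 T2.a=0 T2.b=0
T1.a=0 T1.b=2 T2.a=0 T2.b=2
T1.a=0 T1.b=2 T2.a=2 T2.b=2
T1.a=2 T1.b=2 T2.a=0 T2.b=0
T1.a=2 T1.b=2 T2.a=0 T2.b=2
T1.a=2 T1.b=2 T2.a=2 T2.b=2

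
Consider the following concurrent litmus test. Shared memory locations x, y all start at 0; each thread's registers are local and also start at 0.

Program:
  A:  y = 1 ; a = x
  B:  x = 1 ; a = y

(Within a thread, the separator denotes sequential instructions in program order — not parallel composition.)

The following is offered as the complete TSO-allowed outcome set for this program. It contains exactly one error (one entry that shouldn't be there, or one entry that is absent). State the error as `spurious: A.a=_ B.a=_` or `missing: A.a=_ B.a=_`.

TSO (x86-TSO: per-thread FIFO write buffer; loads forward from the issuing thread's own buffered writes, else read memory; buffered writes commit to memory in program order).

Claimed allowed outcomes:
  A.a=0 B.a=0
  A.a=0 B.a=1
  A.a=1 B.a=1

missing: A.a=1 B.a=0

outcome vector order: (A.a,B.a)
[TSO] allowed = {<0 0>, <0 1>, <1 0>, <1 1>}
TSO∖claimed = {<1 0>}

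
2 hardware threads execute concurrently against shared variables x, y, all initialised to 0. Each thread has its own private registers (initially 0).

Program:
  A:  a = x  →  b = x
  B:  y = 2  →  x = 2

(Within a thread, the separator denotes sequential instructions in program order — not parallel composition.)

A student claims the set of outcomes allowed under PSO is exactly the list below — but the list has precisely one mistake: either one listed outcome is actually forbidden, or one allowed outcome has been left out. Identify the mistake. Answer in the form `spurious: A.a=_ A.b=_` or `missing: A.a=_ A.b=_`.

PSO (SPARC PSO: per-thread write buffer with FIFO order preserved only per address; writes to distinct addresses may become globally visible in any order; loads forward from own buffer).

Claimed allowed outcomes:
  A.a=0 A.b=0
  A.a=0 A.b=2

outcome vector order: (A.a,A.b)
PSO (3): (0,0), (0,2), (2,2)
PSO∖claimed = {(2,2)}

missing: A.a=2 A.b=2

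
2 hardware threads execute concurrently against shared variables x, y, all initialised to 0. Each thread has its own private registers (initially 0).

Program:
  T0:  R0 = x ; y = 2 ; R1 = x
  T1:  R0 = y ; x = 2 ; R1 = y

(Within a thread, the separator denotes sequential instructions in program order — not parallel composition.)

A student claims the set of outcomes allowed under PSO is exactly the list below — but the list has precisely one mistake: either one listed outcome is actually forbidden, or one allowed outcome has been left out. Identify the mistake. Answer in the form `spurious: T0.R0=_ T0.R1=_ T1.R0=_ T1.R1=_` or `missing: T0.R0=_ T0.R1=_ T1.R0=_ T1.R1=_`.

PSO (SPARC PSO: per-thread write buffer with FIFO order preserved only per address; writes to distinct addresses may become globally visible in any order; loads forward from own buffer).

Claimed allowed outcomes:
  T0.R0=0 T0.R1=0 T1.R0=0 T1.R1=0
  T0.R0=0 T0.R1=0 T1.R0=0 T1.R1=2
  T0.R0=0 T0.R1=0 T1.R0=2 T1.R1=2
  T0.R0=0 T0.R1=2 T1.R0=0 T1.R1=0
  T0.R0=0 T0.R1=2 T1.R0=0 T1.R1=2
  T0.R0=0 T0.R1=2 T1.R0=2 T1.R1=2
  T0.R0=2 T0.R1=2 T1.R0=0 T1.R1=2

missing: T0.R0=2 T0.R1=2 T1.R0=0 T1.R1=0

outcome vector order: (T0.R0,T0.R1,T1.R0,T1.R1)
under PSO → 0/0/0/0, 0/0/0/2, 0/0/2/2, 0/2/0/0, 0/2/0/2, 0/2/2/2, 2/2/0/0, 2/2/0/2
PSO∖claimed = {2/2/0/0}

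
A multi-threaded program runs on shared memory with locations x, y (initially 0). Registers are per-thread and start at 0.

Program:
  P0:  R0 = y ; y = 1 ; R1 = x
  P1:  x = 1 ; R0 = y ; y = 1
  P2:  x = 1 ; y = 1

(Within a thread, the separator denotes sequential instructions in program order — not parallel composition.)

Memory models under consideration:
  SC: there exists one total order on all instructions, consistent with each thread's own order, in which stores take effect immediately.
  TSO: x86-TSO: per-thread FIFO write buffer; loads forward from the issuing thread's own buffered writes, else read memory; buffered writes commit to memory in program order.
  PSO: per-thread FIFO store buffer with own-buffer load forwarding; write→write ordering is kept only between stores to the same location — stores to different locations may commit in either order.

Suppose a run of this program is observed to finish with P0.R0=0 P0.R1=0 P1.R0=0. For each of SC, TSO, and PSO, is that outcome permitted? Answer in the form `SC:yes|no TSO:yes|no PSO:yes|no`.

outcome vector order: (P0.R0,P0.R1,P1.R0)
under SC → <0 0 1> <0 1 0> <0 1 1> <1 1 0> <1 1 1>
under TSO → <0 0 0> <0 0 1> <0 1 0> <0 1 1> <1 1 0> <1 1 1>
under PSO → <0 0 0> <0 0 1> <0 1 0> <0 1 1> <1 0 0> <1 0 1> <1 1 0> <1 1 1>
target <0 0 0> ∈ {TSO,PSO}

SC:no TSO:yes PSO:yes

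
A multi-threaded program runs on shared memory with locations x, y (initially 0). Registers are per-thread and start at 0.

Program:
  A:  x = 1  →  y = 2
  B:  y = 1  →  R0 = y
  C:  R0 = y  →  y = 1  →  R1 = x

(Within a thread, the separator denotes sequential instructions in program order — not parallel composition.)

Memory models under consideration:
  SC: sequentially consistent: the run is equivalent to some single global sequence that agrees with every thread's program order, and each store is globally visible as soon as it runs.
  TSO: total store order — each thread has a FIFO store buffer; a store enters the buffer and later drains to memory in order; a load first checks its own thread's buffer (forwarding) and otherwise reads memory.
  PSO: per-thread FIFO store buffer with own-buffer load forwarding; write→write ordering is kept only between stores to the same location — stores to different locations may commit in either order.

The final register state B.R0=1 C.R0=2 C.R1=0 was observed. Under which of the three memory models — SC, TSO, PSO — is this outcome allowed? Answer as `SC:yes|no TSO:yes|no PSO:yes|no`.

SC:no TSO:no PSO:yes

outcome vector order: (B.R0,C.R0,C.R1)
[SC] allowed = {1/0/0 1/0/1 1/1/0 1/1/1 1/2/1 2/0/0 2/0/1 2/1/0 2/1/1 2/2/1}
[TSO] allowed = {1/0/0 1/0/1 1/1/0 1/1/1 1/2/1 2/0/0 2/0/1 2/1/0 2/1/1 2/2/1}
[PSO] allowed = {1/0/0 1/0/1 1/1/0 1/1/1 1/2/0 1/2/1 2/0/0 2/0/1 2/1/0 2/1/1 2/2/0 2/2/1}
target 1/2/0 ∈ {PSO}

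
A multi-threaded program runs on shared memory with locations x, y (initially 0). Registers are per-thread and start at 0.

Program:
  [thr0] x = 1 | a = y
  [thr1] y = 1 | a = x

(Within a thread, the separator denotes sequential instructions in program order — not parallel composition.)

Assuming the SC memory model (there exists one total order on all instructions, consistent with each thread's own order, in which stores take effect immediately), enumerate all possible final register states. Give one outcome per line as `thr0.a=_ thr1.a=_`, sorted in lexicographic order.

outcome vector order: (thr0.a,thr1.a)
|SC outcomes| = 3

thr0.a=0 thr1.a=1
thr0.a=1 thr1.a=0
thr0.a=1 thr1.a=1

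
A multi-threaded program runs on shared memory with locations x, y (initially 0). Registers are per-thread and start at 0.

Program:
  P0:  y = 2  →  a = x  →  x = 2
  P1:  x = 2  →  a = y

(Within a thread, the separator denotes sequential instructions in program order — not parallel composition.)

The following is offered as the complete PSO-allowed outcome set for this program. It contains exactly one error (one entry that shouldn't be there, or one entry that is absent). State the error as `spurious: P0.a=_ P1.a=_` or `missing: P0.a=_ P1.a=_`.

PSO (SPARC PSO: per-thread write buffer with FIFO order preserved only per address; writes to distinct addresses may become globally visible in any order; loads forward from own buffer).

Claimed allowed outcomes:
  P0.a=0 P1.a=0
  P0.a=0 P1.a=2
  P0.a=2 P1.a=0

outcome vector order: (P0.a,P1.a)
[PSO] allowed = {(0,0); (0,2); (2,0); (2,2)}
PSO∖claimed = {(2,2)}

missing: P0.a=2 P1.a=2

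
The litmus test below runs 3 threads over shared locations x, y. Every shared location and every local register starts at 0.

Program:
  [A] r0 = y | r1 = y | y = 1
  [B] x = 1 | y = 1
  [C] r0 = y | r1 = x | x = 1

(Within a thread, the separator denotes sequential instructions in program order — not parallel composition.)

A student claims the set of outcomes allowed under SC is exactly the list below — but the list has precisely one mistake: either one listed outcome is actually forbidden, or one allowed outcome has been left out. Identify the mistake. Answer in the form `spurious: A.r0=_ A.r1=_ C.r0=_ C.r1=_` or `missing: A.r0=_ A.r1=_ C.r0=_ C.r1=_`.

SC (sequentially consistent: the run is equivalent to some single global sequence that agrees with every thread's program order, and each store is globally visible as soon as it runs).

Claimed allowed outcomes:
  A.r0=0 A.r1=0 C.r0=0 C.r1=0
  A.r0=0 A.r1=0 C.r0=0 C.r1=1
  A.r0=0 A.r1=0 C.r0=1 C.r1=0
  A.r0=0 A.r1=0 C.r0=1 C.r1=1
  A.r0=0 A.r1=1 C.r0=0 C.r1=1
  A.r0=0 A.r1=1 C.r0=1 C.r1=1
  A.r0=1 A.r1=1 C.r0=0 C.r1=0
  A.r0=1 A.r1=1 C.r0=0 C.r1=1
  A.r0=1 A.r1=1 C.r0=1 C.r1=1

missing: A.r0=0 A.r1=1 C.r0=0 C.r1=0

outcome vector order: (A.r0,A.r1,C.r0,C.r1)
SC (10): 0000 0001 0010 0011 0100 0101 0111 1100 1101 1111
SC∖claimed = {0100}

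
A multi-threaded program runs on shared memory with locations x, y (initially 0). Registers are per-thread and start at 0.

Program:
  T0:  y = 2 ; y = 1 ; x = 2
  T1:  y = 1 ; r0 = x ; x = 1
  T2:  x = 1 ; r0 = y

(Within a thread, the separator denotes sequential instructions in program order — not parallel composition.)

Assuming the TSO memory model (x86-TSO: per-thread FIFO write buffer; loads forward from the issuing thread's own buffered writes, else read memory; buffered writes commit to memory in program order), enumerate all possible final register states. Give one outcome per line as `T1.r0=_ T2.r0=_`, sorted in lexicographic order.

T1.r0=0 T2.r0=0
T1.r0=0 T2.r0=1
T1.r0=0 T2.r0=2
T1.r0=1 T2.r0=0
T1.r0=1 T2.r0=1
T1.r0=1 T2.r0=2
T1.r0=2 T2.r0=0
T1.r0=2 T2.r0=1
T1.r0=2 T2.r0=2

outcome vector order: (T1.r0,T2.r0)
|TSO outcomes| = 9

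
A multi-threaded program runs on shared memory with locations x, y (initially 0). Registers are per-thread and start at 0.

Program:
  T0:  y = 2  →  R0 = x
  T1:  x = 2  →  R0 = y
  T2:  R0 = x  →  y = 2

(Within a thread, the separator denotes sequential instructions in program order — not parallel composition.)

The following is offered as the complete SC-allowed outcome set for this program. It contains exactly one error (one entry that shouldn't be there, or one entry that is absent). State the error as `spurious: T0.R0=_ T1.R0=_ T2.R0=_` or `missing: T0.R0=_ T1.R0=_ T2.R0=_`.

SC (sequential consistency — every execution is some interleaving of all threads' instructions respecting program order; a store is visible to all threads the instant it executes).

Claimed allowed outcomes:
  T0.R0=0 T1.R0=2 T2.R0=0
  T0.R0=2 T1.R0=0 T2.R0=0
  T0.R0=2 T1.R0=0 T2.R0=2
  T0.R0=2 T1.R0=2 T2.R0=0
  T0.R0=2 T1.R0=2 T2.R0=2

missing: T0.R0=0 T1.R0=2 T2.R0=2

outcome vector order: (T0.R0,T1.R0,T2.R0)
under SC → 020, 022, 200, 202, 220, 222
SC∖claimed = {022}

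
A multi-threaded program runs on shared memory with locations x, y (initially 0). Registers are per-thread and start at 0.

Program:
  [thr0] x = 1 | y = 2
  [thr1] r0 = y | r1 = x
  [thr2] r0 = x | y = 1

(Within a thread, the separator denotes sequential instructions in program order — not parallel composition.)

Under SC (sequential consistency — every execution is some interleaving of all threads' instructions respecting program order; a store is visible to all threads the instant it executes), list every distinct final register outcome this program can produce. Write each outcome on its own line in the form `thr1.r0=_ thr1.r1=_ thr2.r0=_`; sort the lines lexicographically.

thr1.r0=0 thr1.r1=0 thr2.r0=0
thr1.r0=0 thr1.r1=0 thr2.r0=1
thr1.r0=0 thr1.r1=1 thr2.r0=0
thr1.r0=0 thr1.r1=1 thr2.r0=1
thr1.r0=1 thr1.r1=0 thr2.r0=0
thr1.r0=1 thr1.r1=1 thr2.r0=0
thr1.r0=1 thr1.r1=1 thr2.r0=1
thr1.r0=2 thr1.r1=1 thr2.r0=0
thr1.r0=2 thr1.r1=1 thr2.r0=1

outcome vector order: (thr1.r0,thr1.r1,thr2.r0)
|SC outcomes| = 9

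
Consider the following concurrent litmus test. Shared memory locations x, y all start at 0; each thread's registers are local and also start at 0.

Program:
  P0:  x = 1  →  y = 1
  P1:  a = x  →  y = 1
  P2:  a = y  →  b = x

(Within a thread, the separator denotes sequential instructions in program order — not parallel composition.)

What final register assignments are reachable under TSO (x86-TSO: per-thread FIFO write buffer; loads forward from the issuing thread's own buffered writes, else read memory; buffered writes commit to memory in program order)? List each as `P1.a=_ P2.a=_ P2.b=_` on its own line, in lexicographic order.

P1.a=0 P2.a=0 P2.b=0
P1.a=0 P2.a=0 P2.b=1
P1.a=0 P2.a=1 P2.b=0
P1.a=0 P2.a=1 P2.b=1
P1.a=1 P2.a=0 P2.b=0
P1.a=1 P2.a=0 P2.b=1
P1.a=1 P2.a=1 P2.b=1

outcome vector order: (P1.a,P2.a,P2.b)
|TSO outcomes| = 7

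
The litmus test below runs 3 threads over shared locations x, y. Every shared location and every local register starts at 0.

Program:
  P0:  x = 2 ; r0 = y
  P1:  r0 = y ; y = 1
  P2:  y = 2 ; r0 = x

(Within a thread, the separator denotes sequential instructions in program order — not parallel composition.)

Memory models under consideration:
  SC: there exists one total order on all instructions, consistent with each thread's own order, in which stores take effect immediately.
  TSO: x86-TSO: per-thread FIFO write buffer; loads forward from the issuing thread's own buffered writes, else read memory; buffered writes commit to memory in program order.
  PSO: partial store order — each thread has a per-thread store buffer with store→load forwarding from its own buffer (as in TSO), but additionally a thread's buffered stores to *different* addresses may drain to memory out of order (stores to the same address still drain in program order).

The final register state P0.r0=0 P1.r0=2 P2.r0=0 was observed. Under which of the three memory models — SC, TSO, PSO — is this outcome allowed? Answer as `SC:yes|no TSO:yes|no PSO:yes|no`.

outcome vector order: (P0.r0,P1.r0,P2.r0)
under SC → (0,0,2); (0,2,2); (1,0,0); (1,0,2); (1,2,0); (1,2,2); (2,0,0); (2,0,2); (2,2,0); (2,2,2)
under TSO → (0,0,0); (0,0,2); (0,2,0); (0,2,2); (1,0,0); (1,0,2); (1,2,0); (1,2,2); (2,0,0); (2,0,2); (2,2,0); (2,2,2)
under PSO → (0,0,0); (0,0,2); (0,2,0); (0,2,2); (1,0,0); (1,0,2); (1,2,0); (1,2,2); (2,0,0); (2,0,2); (2,2,0); (2,2,2)
target (0,2,0) ∈ {TSO,PSO}

SC:no TSO:yes PSO:yes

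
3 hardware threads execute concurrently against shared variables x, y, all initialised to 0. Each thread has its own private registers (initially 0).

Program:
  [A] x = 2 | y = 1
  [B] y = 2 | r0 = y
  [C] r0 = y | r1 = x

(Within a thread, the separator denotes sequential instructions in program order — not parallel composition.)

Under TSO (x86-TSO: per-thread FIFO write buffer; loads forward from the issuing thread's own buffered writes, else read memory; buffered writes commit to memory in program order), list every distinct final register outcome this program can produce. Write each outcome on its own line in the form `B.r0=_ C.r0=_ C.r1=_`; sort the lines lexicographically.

B.r0=1 C.r0=0 C.r1=0
B.r0=1 C.r0=0 C.r1=2
B.r0=1 C.r0=1 C.r1=2
B.r0=1 C.r0=2 C.r1=0
B.r0=1 C.r0=2 C.r1=2
B.r0=2 C.r0=0 C.r1=0
B.r0=2 C.r0=0 C.r1=2
B.r0=2 C.r0=1 C.r1=2
B.r0=2 C.r0=2 C.r1=0
B.r0=2 C.r0=2 C.r1=2

outcome vector order: (B.r0,C.r0,C.r1)
|TSO outcomes| = 10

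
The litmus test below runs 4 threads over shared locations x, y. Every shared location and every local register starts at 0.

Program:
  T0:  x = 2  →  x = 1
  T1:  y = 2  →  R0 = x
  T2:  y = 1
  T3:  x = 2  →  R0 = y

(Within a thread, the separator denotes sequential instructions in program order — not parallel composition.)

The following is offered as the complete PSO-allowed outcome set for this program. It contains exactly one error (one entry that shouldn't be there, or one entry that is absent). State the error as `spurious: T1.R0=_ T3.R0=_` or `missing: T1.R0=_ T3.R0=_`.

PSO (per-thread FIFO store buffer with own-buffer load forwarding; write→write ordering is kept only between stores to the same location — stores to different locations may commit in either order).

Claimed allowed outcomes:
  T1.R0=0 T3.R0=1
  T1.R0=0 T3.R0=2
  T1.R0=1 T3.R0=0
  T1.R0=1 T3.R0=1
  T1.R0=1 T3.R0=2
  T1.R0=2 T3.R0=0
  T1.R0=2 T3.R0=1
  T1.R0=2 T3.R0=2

missing: T1.R0=0 T3.R0=0

outcome vector order: (T1.R0,T3.R0)
PSO (9): 0/0, 0/1, 0/2, 1/0, 1/1, 1/2, 2/0, 2/1, 2/2
PSO∖claimed = {0/0}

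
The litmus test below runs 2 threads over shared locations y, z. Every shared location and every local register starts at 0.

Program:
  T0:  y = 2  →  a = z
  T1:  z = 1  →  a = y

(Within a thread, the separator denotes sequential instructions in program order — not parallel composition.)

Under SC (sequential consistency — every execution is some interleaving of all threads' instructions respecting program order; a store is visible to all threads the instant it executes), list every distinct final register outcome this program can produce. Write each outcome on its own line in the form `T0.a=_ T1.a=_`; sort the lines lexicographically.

T0.a=0 T1.a=2
T0.a=1 T1.a=0
T0.a=1 T1.a=2

outcome vector order: (T0.a,T1.a)
|SC outcomes| = 3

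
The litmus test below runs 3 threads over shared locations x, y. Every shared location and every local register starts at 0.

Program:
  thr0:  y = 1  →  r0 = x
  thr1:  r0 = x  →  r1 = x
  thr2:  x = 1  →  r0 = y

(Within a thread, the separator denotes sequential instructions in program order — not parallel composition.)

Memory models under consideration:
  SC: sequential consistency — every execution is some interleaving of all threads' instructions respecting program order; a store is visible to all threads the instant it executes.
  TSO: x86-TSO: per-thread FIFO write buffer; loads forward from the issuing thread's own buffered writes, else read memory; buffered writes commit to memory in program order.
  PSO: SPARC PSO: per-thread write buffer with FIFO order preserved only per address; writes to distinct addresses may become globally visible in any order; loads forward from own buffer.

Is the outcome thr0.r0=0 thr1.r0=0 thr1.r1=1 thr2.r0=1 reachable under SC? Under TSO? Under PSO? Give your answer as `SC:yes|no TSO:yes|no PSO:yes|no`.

SC:yes TSO:yes PSO:yes

outcome vector order: (thr0.r0,thr1.r0,thr1.r1,thr2.r0)
[SC] allowed = {0001 0011 0111 1000 1001 1010 1011 1110 1111}
[TSO] allowed = {0000 0001 0010 0011 0110 0111 1000 1001 1010 1011 1110 1111}
[PSO] allowed = {0000 0001 0010 0011 0110 0111 1000 1001 1010 1011 1110 1111}
target 0011 ∈ {SC,TSO,PSO}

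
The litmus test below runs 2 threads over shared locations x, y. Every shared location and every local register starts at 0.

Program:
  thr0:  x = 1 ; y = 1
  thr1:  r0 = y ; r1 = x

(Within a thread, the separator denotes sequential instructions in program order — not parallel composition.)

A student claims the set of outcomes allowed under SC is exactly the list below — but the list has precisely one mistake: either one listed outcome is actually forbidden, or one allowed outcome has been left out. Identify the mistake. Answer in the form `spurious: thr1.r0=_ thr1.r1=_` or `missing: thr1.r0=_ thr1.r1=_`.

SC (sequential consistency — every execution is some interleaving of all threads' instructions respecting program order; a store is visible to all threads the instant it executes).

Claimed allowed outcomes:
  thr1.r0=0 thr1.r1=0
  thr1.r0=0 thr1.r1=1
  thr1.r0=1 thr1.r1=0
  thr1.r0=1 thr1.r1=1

spurious: thr1.r0=1 thr1.r1=0

outcome vector order: (thr1.r0,thr1.r1)
[SC] allowed = {<0 0>; <0 1>; <1 1>}
claimed∖SC = {<1 0>}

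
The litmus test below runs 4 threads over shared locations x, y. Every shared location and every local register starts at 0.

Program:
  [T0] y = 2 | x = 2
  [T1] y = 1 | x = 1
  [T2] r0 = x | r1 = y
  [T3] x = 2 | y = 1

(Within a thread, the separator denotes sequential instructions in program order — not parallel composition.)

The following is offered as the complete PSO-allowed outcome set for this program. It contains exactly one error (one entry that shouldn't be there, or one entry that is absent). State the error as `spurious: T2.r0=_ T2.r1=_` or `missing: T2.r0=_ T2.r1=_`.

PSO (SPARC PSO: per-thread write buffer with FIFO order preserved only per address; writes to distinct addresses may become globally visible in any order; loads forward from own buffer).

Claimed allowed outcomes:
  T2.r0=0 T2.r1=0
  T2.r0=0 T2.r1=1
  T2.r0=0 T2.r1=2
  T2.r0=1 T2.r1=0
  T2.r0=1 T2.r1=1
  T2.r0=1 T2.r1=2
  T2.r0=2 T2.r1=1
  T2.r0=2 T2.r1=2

missing: T2.r0=2 T2.r1=0

outcome vector order: (T2.r0,T2.r1)
PSO (9): <0 0>; <0 1>; <0 2>; <1 0>; <1 1>; <1 2>; <2 0>; <2 1>; <2 2>
PSO∖claimed = {<2 0>}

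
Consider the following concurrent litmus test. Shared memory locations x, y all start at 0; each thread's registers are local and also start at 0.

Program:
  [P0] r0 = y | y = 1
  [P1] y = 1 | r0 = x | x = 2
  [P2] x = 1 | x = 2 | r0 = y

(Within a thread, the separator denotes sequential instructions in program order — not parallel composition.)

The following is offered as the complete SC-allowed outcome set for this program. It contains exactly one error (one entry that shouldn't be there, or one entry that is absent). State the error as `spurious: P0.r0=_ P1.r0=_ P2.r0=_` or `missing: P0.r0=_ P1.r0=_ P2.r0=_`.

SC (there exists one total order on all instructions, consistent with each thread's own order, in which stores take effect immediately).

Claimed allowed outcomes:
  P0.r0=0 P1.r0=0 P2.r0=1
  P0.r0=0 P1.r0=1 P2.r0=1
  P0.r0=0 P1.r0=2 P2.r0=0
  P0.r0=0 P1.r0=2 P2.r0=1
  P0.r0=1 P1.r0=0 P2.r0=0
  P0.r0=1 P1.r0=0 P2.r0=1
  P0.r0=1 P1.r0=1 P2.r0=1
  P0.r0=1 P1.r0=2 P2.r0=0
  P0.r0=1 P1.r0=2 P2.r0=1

outcome vector order: (P0.r0,P1.r0,P2.r0)
SC (8): 0/0/1, 0/1/1, 0/2/0, 0/2/1, 1/0/1, 1/1/1, 1/2/0, 1/2/1
claimed∖SC = {1/0/0}

spurious: P0.r0=1 P1.r0=0 P2.r0=0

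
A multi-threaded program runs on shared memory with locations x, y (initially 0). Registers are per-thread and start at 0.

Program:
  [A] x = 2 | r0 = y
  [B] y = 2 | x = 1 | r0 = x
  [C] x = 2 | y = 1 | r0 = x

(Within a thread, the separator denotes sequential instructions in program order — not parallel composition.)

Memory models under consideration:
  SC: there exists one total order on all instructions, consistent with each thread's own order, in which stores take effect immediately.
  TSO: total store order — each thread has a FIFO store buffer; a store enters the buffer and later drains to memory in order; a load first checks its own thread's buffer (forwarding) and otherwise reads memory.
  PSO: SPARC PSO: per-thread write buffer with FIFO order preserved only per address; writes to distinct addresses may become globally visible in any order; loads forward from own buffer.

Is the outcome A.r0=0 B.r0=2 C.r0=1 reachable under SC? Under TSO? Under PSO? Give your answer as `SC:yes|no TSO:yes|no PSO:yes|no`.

SC:no TSO:yes PSO:yes

outcome vector order: (A.r0,B.r0,C.r0)
SC: 11 outcomes — {<0 1 1>, <0 1 2>, <0 2 2>, <1 1 1>, <1 1 2>, <1 2 1>, <1 2 2>, <2 1 1>, <2 1 2>, <2 2 1>, <2 2 2>}
TSO: 12 outcomes — {<0 1 1>, <0 1 2>, <0 2 1>, <0 2 2>, <1 1 1>, <1 1 2>, <1 2 1>, <1 2 2>, <2 1 1>, <2 1 2>, <2 2 1>, <2 2 2>}
PSO: 12 outcomes — {<0 1 1>, <0 1 2>, <0 2 1>, <0 2 2>, <1 1 1>, <1 1 2>, <1 2 1>, <1 2 2>, <2 1 1>, <2 1 2>, <2 2 1>, <2 2 2>}
target <0 2 1> ∈ {TSO,PSO}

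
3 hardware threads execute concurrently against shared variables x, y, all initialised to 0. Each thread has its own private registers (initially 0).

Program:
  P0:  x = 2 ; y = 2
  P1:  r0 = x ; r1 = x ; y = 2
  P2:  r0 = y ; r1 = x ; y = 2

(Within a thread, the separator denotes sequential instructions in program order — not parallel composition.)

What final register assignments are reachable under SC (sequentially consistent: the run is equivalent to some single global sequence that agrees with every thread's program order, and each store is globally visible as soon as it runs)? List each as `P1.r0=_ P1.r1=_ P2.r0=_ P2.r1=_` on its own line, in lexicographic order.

outcome vector order: (P1.r0,P1.r1,P2.r0,P2.r1)
|SC outcomes| = 10

P1.r0=0 P1.r1=0 P2.r0=0 P2.r1=0
P1.r0=0 P1.r1=0 P2.r0=0 P2.r1=2
P1.r0=0 P1.r1=0 P2.r0=2 P2.r1=0
P1.r0=0 P1.r1=0 P2.r0=2 P2.r1=2
P1.r0=0 P1.r1=2 P2.r0=0 P2.r1=0
P1.r0=0 P1.r1=2 P2.r0=0 P2.r1=2
P1.r0=0 P1.r1=2 P2.r0=2 P2.r1=2
P1.r0=2 P1.r1=2 P2.r0=0 P2.r1=0
P1.r0=2 P1.r1=2 P2.r0=0 P2.r1=2
P1.r0=2 P1.r1=2 P2.r0=2 P2.r1=2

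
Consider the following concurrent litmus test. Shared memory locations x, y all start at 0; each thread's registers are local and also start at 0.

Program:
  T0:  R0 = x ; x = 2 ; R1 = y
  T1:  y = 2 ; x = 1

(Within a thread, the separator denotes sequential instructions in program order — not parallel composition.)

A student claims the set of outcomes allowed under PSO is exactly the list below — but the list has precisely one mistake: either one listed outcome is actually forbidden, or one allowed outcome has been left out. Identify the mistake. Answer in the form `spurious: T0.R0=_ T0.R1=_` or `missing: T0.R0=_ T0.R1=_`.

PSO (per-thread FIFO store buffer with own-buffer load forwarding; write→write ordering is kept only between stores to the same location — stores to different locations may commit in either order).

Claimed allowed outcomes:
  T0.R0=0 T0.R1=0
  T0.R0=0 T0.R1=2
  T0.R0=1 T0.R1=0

missing: T0.R0=1 T0.R1=2

outcome vector order: (T0.R0,T0.R1)
under PSO → 0/0, 0/2, 1/0, 1/2
PSO∖claimed = {1/2}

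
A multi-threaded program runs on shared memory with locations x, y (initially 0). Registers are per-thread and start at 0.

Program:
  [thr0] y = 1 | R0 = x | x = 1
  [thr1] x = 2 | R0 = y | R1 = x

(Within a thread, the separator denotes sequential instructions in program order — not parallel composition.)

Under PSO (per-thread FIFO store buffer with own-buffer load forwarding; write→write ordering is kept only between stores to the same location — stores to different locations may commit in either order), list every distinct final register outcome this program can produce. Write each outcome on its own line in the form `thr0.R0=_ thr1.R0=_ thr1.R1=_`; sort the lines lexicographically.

thr0.R0=0 thr1.R0=0 thr1.R1=1
thr0.R0=0 thr1.R0=0 thr1.R1=2
thr0.R0=0 thr1.R0=1 thr1.R1=1
thr0.R0=0 thr1.R0=1 thr1.R1=2
thr0.R0=2 thr1.R0=0 thr1.R1=1
thr0.R0=2 thr1.R0=0 thr1.R1=2
thr0.R0=2 thr1.R0=1 thr1.R1=1
thr0.R0=2 thr1.R0=1 thr1.R1=2

outcome vector order: (thr0.R0,thr1.R0,thr1.R1)
|PSO outcomes| = 8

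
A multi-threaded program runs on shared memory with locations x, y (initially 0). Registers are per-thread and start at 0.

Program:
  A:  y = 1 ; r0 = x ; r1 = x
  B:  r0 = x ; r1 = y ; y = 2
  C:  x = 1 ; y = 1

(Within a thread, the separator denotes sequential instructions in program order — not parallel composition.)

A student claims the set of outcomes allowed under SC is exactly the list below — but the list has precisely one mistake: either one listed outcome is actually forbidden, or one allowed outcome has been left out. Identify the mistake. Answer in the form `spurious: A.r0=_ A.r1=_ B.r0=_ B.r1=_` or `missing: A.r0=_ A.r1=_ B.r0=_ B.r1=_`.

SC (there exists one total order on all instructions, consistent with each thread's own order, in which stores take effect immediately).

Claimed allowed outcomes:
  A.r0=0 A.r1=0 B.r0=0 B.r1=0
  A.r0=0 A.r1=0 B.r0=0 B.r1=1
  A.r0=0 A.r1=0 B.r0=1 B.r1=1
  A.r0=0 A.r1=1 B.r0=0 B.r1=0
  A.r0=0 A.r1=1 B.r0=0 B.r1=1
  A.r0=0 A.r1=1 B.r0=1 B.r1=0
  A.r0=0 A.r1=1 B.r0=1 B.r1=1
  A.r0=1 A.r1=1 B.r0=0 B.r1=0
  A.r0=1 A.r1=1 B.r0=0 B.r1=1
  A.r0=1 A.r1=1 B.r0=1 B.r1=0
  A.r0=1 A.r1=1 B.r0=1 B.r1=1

spurious: A.r0=0 A.r1=1 B.r0=1 B.r1=0

outcome vector order: (A.r0,A.r1,B.r0,B.r1)
under SC → (0,0,0,0), (0,0,0,1), (0,0,1,1), (0,1,0,0), (0,1,0,1), (0,1,1,1), (1,1,0,0), (1,1,0,1), (1,1,1,0), (1,1,1,1)
claimed∖SC = {(0,1,1,0)}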